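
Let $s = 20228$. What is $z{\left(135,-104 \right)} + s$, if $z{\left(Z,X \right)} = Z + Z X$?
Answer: $6323$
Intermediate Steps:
$z{\left(Z,X \right)} = Z + X Z$
$z{\left(135,-104 \right)} + s = 135 \left(1 - 104\right) + 20228 = 135 \left(-103\right) + 20228 = -13905 + 20228 = 6323$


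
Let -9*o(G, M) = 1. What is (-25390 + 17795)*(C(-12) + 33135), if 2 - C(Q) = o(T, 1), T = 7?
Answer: -2265087230/9 ≈ -2.5168e+8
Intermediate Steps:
o(G, M) = -⅑ (o(G, M) = -⅑*1 = -⅑)
C(Q) = 19/9 (C(Q) = 2 - 1*(-⅑) = 2 + ⅑ = 19/9)
(-25390 + 17795)*(C(-12) + 33135) = (-25390 + 17795)*(19/9 + 33135) = -7595*298234/9 = -2265087230/9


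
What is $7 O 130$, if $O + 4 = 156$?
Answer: $138320$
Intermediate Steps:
$O = 152$ ($O = -4 + 156 = 152$)
$7 O 130 = 7 \cdot 152 \cdot 130 = 1064 \cdot 130 = 138320$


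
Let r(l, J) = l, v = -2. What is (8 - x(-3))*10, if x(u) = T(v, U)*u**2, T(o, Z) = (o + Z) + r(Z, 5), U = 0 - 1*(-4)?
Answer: -460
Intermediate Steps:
U = 4 (U = 0 + 4 = 4)
T(o, Z) = o + 2*Z (T(o, Z) = (o + Z) + Z = (Z + o) + Z = o + 2*Z)
x(u) = 6*u**2 (x(u) = (-2 + 2*4)*u**2 = (-2 + 8)*u**2 = 6*u**2)
(8 - x(-3))*10 = (8 - 6*(-3)**2)*10 = (8 - 6*9)*10 = (8 - 1*54)*10 = (8 - 54)*10 = -46*10 = -460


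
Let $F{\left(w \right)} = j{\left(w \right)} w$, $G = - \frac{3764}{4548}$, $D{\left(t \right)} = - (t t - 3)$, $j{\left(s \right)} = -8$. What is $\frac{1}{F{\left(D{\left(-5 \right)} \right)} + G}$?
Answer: $\frac{1137}{199171} \approx 0.0057087$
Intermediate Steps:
$D{\left(t \right)} = 3 - t^{2}$ ($D{\left(t \right)} = - (t^{2} - 3) = - (-3 + t^{2}) = 3 - t^{2}$)
$G = - \frac{941}{1137}$ ($G = \left(-3764\right) \frac{1}{4548} = - \frac{941}{1137} \approx -0.82762$)
$F{\left(w \right)} = - 8 w$
$\frac{1}{F{\left(D{\left(-5 \right)} \right)} + G} = \frac{1}{- 8 \left(3 - \left(-5\right)^{2}\right) - \frac{941}{1137}} = \frac{1}{- 8 \left(3 - 25\right) - \frac{941}{1137}} = \frac{1}{\left(-8\right) \left(-22\right) - \frac{941}{1137}} = \frac{1}{176 - \frac{941}{1137}} = \frac{1}{\frac{199171}{1137}} = \frac{1137}{199171}$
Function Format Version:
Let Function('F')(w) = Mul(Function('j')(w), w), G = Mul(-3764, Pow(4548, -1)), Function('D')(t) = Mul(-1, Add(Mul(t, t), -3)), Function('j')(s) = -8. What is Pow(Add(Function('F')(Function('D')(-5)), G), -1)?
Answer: Rational(1137, 199171) ≈ 0.0057087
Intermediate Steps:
Function('D')(t) = Add(3, Mul(-1, Pow(t, 2))) (Function('D')(t) = Mul(-1, Add(Pow(t, 2), -3)) = Mul(-1, Add(-3, Pow(t, 2))) = Add(3, Mul(-1, Pow(t, 2))))
G = Rational(-941, 1137) (G = Mul(-3764, Rational(1, 4548)) = Rational(-941, 1137) ≈ -0.82762)
Function('F')(w) = Mul(-8, w)
Pow(Add(Function('F')(Function('D')(-5)), G), -1) = Pow(Add(Mul(-8, Add(3, Mul(-1, Pow(-5, 2)))), Rational(-941, 1137)), -1) = Pow(Add(Mul(-8, Add(3, Mul(-1, 25))), Rational(-941, 1137)), -1) = Pow(Add(Mul(-8, Add(3, -25)), Rational(-941, 1137)), -1) = Pow(Add(Mul(-8, -22), Rational(-941, 1137)), -1) = Pow(Add(176, Rational(-941, 1137)), -1) = Pow(Rational(199171, 1137), -1) = Rational(1137, 199171)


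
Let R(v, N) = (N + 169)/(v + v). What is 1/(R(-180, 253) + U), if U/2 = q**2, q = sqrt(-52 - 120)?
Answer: -180/62131 ≈ -0.0028971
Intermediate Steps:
q = 2*I*sqrt(43) (q = sqrt(-172) = 2*I*sqrt(43) ≈ 13.115*I)
R(v, N) = (169 + N)/(2*v) (R(v, N) = (169 + N)/((2*v)) = (169 + N)*(1/(2*v)) = (169 + N)/(2*v))
U = -344 (U = 2*(2*I*sqrt(43))**2 = 2*(-172) = -344)
1/(R(-180, 253) + U) = 1/((1/2)*(169 + 253)/(-180) - 344) = 1/((1/2)*(-1/180)*422 - 344) = 1/(-211/180 - 344) = 1/(-62131/180) = -180/62131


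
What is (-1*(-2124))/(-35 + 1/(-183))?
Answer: -194346/3203 ≈ -60.676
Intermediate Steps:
(-1*(-2124))/(-35 + 1/(-183)) = 2124/(-35 - 1/183) = 2124/(-6406/183) = 2124*(-183/6406) = -194346/3203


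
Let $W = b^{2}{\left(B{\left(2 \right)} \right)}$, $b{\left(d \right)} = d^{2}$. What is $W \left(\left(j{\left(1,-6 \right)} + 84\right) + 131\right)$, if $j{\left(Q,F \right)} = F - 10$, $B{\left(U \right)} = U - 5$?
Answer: $16119$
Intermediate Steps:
$B{\left(U \right)} = -5 + U$
$j{\left(Q,F \right)} = -10 + F$
$W = 81$ ($W = \left(\left(-5 + 2\right)^{2}\right)^{2} = \left(\left(-3\right)^{2}\right)^{2} = 9^{2} = 81$)
$W \left(\left(j{\left(1,-6 \right)} + 84\right) + 131\right) = 81 \left(\left(\left(-10 - 6\right) + 84\right) + 131\right) = 81 \left(\left(-16 + 84\right) + 131\right) = 81 \left(68 + 131\right) = 81 \cdot 199 = 16119$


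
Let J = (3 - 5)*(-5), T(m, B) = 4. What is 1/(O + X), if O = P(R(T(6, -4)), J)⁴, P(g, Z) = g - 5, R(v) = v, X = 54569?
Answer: 1/54570 ≈ 1.8325e-5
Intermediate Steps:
J = 10 (J = -2*(-5) = 10)
P(g, Z) = -5 + g
O = 1 (O = (-5 + 4)⁴ = (-1)⁴ = 1)
1/(O + X) = 1/(1 + 54569) = 1/54570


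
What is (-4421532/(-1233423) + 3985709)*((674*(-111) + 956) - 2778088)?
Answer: -4673454985230354098/411141 ≈ -1.1367e+13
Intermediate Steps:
(-4421532/(-1233423) + 3985709)*((674*(-111) + 956) - 2778088) = (-4421532*(-1/1233423) + 3985709)*((-74814 + 956) - 2778088) = (1473844/411141 + 3985709)*(-73858 - 2778088) = (1638689857813/411141)*(-2851946) = -4673454985230354098/411141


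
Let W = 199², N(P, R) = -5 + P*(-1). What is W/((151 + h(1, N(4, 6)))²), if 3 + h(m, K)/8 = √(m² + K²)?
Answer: 846550577/118396161 - 80469232*√82/118396161 ≈ 0.99556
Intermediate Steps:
N(P, R) = -5 - P
W = 39601
h(m, K) = -24 + 8*√(K² + m²) (h(m, K) = -24 + 8*√(m² + K²) = -24 + 8*√(K² + m²))
W/((151 + h(1, N(4, 6)))²) = 39601/((151 + (-24 + 8*√((-5 - 1*4)² + 1²)))²) = 39601/((151 + (-24 + 8*√((-5 - 4)² + 1)))²) = 39601/((151 + (-24 + 8*√((-9)² + 1)))²) = 39601/((151 + (-24 + 8*√(81 + 1)))²) = 39601/((151 + (-24 + 8*√82))²) = 39601/((127 + 8*√82)²) = 39601/(127 + 8*√82)²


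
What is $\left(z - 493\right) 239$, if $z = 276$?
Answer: $-51863$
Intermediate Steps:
$\left(z - 493\right) 239 = \left(276 - 493\right) 239 = \left(-217\right) 239 = -51863$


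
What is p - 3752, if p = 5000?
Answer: 1248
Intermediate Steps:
p - 3752 = 5000 - 3752 = 1248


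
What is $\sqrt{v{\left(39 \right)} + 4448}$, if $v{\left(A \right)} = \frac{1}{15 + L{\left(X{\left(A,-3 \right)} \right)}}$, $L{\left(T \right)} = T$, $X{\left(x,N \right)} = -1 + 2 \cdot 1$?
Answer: $\frac{\sqrt{71169}}{4} \approx 66.694$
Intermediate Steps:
$X{\left(x,N \right)} = 1$ ($X{\left(x,N \right)} = -1 + 2 = 1$)
$v{\left(A \right)} = \frac{1}{16}$ ($v{\left(A \right)} = \frac{1}{15 + 1} = \frac{1}{16}$)
$\sqrt{v{\left(39 \right)} + 4448} = \sqrt{\frac{1}{16} + 4448} = \sqrt{\frac{71169}{16}} = \frac{\sqrt{71169}}{4}$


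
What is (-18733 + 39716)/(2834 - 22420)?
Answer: -20983/19586 ≈ -1.0713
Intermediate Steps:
(-18733 + 39716)/(2834 - 22420) = 20983/(-19586) = 20983*(-1/19586) = -20983/19586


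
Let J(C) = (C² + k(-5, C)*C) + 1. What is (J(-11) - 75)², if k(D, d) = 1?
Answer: 1296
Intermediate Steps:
J(C) = 1 + C + C² (J(C) = (C² + 1*C) + 1 = (C² + C) + 1 = (C + C²) + 1 = 1 + C + C²)
(J(-11) - 75)² = ((1 - 11 + (-11)²) - 75)² = ((1 - 11 + 121) - 75)² = (111 - 75)² = 36² = 1296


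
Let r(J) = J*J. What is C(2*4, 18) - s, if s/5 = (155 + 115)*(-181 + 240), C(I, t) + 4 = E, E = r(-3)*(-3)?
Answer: -79681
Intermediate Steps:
r(J) = J**2
E = -27 (E = (-3)**2*(-3) = 9*(-3) = -27)
C(I, t) = -31 (C(I, t) = -4 - 27 = -31)
s = 79650 (s = 5*((155 + 115)*(-181 + 240)) = 5*(270*59) = 5*15930 = 79650)
C(2*4, 18) - s = -31 - 1*79650 = -31 - 79650 = -79681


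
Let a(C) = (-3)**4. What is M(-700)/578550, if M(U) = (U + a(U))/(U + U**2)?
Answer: -619/283084515000 ≈ -2.1866e-9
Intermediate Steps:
a(C) = 81
M(U) = (81 + U)/(U + U**2) (M(U) = (U + 81)/(U + U**2) = (81 + U)/(U + U**2))
M(-700)/578550 = ((81 - 700)/((-700)*(1 - 700)))/578550 = -1/700*(-619)/(-699)*(1/578550) = -1/700*(-1/699)*(-619)*(1/578550) = -619/489300*1/578550 = -619/283084515000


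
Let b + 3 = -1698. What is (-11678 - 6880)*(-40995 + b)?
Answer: 792352368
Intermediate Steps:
b = -1701 (b = -3 - 1698 = -1701)
(-11678 - 6880)*(-40995 + b) = (-11678 - 6880)*(-40995 - 1701) = -18558*(-42696) = 792352368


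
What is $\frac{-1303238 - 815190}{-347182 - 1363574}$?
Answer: $\frac{529607}{427689} \approx 1.2383$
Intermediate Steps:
$\frac{-1303238 - 815190}{-347182 - 1363574} = - \frac{2118428}{-347182 + \left(-2360272 + 996698\right)} = - \frac{2118428}{-347182 - 1363574} = - \frac{2118428}{-1710756} = \left(-2118428\right) \left(- \frac{1}{1710756}\right) = \frac{529607}{427689}$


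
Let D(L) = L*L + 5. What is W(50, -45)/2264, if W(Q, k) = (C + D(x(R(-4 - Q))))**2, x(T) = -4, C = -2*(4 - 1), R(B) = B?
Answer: 225/2264 ≈ 0.099382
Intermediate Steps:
C = -6 (C = -2*3 = -6)
D(L) = 5 + L**2 (D(L) = L**2 + 5 = 5 + L**2)
W(Q, k) = 225 (W(Q, k) = (-6 + (5 + (-4)**2))**2 = (-6 + (5 + 16))**2 = (-6 + 21)**2 = 15**2 = 225)
W(50, -45)/2264 = 225/2264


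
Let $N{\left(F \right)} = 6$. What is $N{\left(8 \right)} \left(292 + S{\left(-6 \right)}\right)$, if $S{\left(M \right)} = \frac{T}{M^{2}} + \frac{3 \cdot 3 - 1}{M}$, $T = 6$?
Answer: $1745$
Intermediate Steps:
$S{\left(M \right)} = \frac{6}{M^{2}} + \frac{8}{M}$ ($S{\left(M \right)} = \frac{6}{M^{2}} + \frac{3 \cdot 3 - 1}{M} = \frac{6}{M^{2}} + \frac{9 - 1}{M} = \frac{6}{M^{2}} + \frac{8}{M}$)
$N{\left(8 \right)} \left(292 + S{\left(-6 \right)}\right) = 6 \left(292 + \frac{2 \left(3 + 4 \left(-6\right)\right)}{36}\right) = 6 \left(292 + 2 \cdot \frac{1}{36} \left(3 - 24\right)\right) = 6 \left(292 + 2 \cdot \frac{1}{36} \left(-21\right)\right) = 6 \left(292 - \frac{7}{6}\right) = 6 \cdot \frac{1745}{6} = 1745$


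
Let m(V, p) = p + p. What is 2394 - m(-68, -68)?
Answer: 2530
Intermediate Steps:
m(V, p) = 2*p
2394 - m(-68, -68) = 2394 - 2*(-68) = 2394 - 1*(-136) = 2394 + 136 = 2530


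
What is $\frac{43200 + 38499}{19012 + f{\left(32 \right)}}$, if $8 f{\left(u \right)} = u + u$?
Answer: $\frac{27233}{6340} \approx 4.2954$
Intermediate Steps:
$f{\left(u \right)} = \frac{u}{4}$ ($f{\left(u \right)} = \frac{u + u}{8} = \frac{2 u}{8} = \frac{u}{4}$)
$\frac{43200 + 38499}{19012 + f{\left(32 \right)}} = \frac{43200 + 38499}{19012 + \frac{1}{4} \cdot 32} = \frac{81699}{19012 + 8} = \frac{81699}{19020} = 81699 \cdot \frac{1}{19020} = \frac{27233}{6340}$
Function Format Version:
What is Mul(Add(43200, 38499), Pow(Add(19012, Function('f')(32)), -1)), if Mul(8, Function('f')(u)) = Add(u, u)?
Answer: Rational(27233, 6340) ≈ 4.2954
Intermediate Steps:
Function('f')(u) = Mul(Rational(1, 4), u) (Function('f')(u) = Mul(Rational(1, 8), Add(u, u)) = Mul(Rational(1, 8), Mul(2, u)) = Mul(Rational(1, 4), u))
Mul(Add(43200, 38499), Pow(Add(19012, Function('f')(32)), -1)) = Mul(Add(43200, 38499), Pow(Add(19012, Mul(Rational(1, 4), 32)), -1)) = Mul(81699, Pow(Add(19012, 8), -1)) = Mul(81699, Pow(19020, -1)) = Mul(81699, Rational(1, 19020)) = Rational(27233, 6340)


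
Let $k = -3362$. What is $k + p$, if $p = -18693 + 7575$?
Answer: $-14480$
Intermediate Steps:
$p = -11118$
$k + p = -3362 - 11118 = -14480$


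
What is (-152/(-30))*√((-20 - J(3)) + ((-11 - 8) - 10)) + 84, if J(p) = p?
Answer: 84 + 152*I*√13/15 ≈ 84.0 + 36.536*I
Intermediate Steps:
(-152/(-30))*√((-20 - J(3)) + ((-11 - 8) - 10)) + 84 = (-152/(-30))*√((-20 - 1*3) + ((-11 - 8) - 10)) + 84 = (-152*(-1/30))*√((-20 - 3) + (-19 - 10)) + 84 = 76*√(-23 - 29)/15 + 84 = 76*√(-52)/15 + 84 = 76*(2*I*√13)/15 + 84 = 152*I*√13/15 + 84 = 84 + 152*I*√13/15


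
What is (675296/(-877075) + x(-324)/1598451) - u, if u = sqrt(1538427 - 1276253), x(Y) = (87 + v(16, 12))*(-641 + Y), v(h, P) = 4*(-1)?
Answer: -1149676888621/1401961410825 - sqrt(262174) ≈ -512.85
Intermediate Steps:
v(h, P) = -4
x(Y) = -53203 + 83*Y (x(Y) = (87 - 4)*(-641 + Y) = 83*(-641 + Y) = -53203 + 83*Y)
u = sqrt(262174) ≈ 512.03
(675296/(-877075) + x(-324)/1598451) - u = (675296/(-877075) + (-53203 + 83*(-324))/1598451) - sqrt(262174) = (675296*(-1/877075) + (-53203 - 26892)*(1/1598451)) - sqrt(262174) = (-675296/877075 - 80095*1/1598451) - sqrt(262174) = (-675296/877075 - 80095/1598451) - sqrt(262174) = -1149676888621/1401961410825 - sqrt(262174)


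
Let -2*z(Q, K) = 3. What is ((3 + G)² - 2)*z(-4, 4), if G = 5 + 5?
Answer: -501/2 ≈ -250.50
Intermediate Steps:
G = 10
z(Q, K) = -3/2 (z(Q, K) = -½*3 = -3/2)
((3 + G)² - 2)*z(-4, 4) = ((3 + 10)² - 2)*(-3/2) = (13² - 2)*(-3/2) = (169 - 2)*(-3/2) = 167*(-3/2) = -501/2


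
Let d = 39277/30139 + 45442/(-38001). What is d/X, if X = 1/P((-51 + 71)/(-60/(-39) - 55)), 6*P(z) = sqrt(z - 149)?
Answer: 122988839*I*sqrt(320673)/318396774642 ≈ 0.21874*I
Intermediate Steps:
d = 122988839/1145312139 (d = 39277*(1/30139) + 45442*(-1/38001) = 39277/30139 - 45442/38001 = 122988839/1145312139 ≈ 0.10738)
P(z) = sqrt(-149 + z)/6 (P(z) = sqrt(z - 149)/6 = sqrt(-149 + z)/6)
X = -2*I*sqrt(320673)/2307 (X = 1/(sqrt(-149 + (-51 + 71)/(-60/(-39) - 55))/6) = 1/(sqrt(-149 + 20/(-60*(-1/39) - 55))/6) = 1/(sqrt(-149 + 20/(20/13 - 55))/6) = 1/(sqrt(-149 + 20/(-695/13))/6) = 1/(sqrt(-149 + 20*(-13/695))/6) = 1/(sqrt(-149 - 52/139)/6) = 1/(sqrt(-20763/139)/6) = 1/((3*I*sqrt(320673)/139)/6) = 1/(I*sqrt(320673)/278) = -2*I*sqrt(320673)/2307 ≈ -0.49092*I)
d/X = 122988839/(1145312139*((-2*I*sqrt(320673)/2307))) = 122988839*(I*sqrt(320673)/278)/1145312139 = 122988839*I*sqrt(320673)/318396774642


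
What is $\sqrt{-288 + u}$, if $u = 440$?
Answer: $2 \sqrt{38} \approx 12.329$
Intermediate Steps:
$\sqrt{-288 + u} = \sqrt{-288 + 440} = \sqrt{152} = 2 \sqrt{38}$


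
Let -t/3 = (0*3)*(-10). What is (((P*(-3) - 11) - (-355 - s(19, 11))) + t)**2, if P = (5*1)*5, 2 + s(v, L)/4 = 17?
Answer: 108241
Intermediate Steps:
s(v, L) = 60 (s(v, L) = -8 + 4*17 = -8 + 68 = 60)
P = 25 (P = 5*5 = 25)
t = 0 (t = -3*0*3*(-10) = -0*(-10) = -3*0 = 0)
(((P*(-3) - 11) - (-355 - s(19, 11))) + t)**2 = (((25*(-3) - 11) - (-355 - 1*60)) + 0)**2 = (((-75 - 11) - (-355 - 60)) + 0)**2 = ((-86 - 1*(-415)) + 0)**2 = ((-86 + 415) + 0)**2 = (329 + 0)**2 = 329**2 = 108241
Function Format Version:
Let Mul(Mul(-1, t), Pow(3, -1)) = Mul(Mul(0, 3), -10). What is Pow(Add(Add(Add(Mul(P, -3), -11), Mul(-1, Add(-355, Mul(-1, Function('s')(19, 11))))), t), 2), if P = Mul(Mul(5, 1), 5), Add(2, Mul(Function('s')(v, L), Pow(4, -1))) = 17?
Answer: 108241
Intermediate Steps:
Function('s')(v, L) = 60 (Function('s')(v, L) = Add(-8, Mul(4, 17)) = Add(-8, 68) = 60)
P = 25 (P = Mul(5, 5) = 25)
t = 0 (t = Mul(-3, Mul(Mul(0, 3), -10)) = Mul(-3, Mul(0, -10)) = Mul(-3, 0) = 0)
Pow(Add(Add(Add(Mul(P, -3), -11), Mul(-1, Add(-355, Mul(-1, Function('s')(19, 11))))), t), 2) = Pow(Add(Add(Add(Mul(25, -3), -11), Mul(-1, Add(-355, Mul(-1, 60)))), 0), 2) = Pow(Add(Add(Add(-75, -11), Mul(-1, Add(-355, -60))), 0), 2) = Pow(Add(Add(-86, Mul(-1, -415)), 0), 2) = Pow(Add(Add(-86, 415), 0), 2) = Pow(Add(329, 0), 2) = Pow(329, 2) = 108241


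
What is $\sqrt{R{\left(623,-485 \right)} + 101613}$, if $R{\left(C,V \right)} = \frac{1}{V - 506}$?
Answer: $\frac{\sqrt{99792195662}}{991} \approx 318.77$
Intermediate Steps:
$R{\left(C,V \right)} = \frac{1}{-506 + V}$
$\sqrt{R{\left(623,-485 \right)} + 101613} = \sqrt{\frac{1}{-506 - 485} + 101613} = \sqrt{\frac{1}{-991} + 101613} = \sqrt{- \frac{1}{991} + 101613} = \sqrt{\frac{100698482}{991}} = \frac{\sqrt{99792195662}}{991}$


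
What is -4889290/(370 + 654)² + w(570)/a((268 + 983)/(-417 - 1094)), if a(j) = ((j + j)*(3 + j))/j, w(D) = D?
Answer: 36292239665/286785536 ≈ 126.55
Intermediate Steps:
a(j) = 6 + 2*j (a(j) = ((2*j)*(3 + j))/j = (2*j*(3 + j))/j = 6 + 2*j)
-4889290/(370 + 654)² + w(570)/a((268 + 983)/(-417 - 1094)) = -4889290/(370 + 654)² + 570/(6 + 2*((268 + 983)/(-417 - 1094))) = -4889290/(1024²) + 570/(6 + 2*(1251/(-1511))) = -4889290/1048576 + 570/(6 + 2*(1251*(-1/1511))) = -4889290*1/1048576 + 570/(6 + 2*(-1251/1511)) = -2444645/524288 + 570/(6 - 2502/1511) = -2444645/524288 + 570/(6564/1511) = -2444645/524288 + 570*(1511/6564) = -2444645/524288 + 143545/1094 = 36292239665/286785536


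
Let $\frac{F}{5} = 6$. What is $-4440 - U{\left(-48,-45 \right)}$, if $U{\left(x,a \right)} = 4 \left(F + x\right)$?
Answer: $-4368$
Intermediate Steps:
$F = 30$ ($F = 5 \cdot 6 = 30$)
$U{\left(x,a \right)} = 120 + 4 x$ ($U{\left(x,a \right)} = 4 \left(30 + x\right) = 120 + 4 x$)
$-4440 - U{\left(-48,-45 \right)} = -4440 - \left(120 + 4 \left(-48\right)\right) = -4440 - \left(120 - 192\right) = -4440 - -72 = -4440 + 72 = -4368$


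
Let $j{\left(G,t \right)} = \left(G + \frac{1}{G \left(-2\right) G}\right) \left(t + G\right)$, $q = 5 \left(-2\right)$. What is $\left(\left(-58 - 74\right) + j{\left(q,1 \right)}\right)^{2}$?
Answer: $\frac{70408881}{40000} \approx 1760.2$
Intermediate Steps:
$q = -10$
$j{\left(G,t \right)} = \left(G + t\right) \left(G - \frac{1}{2 G^{2}}\right)$ ($j{\left(G,t \right)} = \left(G + \frac{1}{- 2 G G}\right) \left(G + t\right) = \left(G + \frac{1}{\left(-2\right) G^{2}}\right) \left(G + t\right) = \left(G - \frac{1}{2 G^{2}}\right) \left(G + t\right) = \left(G + t\right) \left(G - \frac{1}{2 G^{2}}\right)$)
$\left(\left(-58 - 74\right) + j{\left(q,1 \right)}\right)^{2} = \left(\left(-58 - 74\right) + \frac{\left(-1\right) \left(-10\right) - 1 + 2 \left(-10\right)^{3} \left(-10 + 1\right)}{2 \cdot 100}\right)^{2} = \left(\left(-58 - 74\right) + \frac{1}{2} \cdot \frac{1}{100} \left(10 - 1 + 2 \left(-1000\right) \left(-9\right)\right)\right)^{2} = \left(-132 + \frac{1}{2} \cdot \frac{1}{100} \left(10 - 1 + 18000\right)\right)^{2} = \left(-132 + \frac{1}{2} \cdot \frac{1}{100} \cdot 18009\right)^{2} = \left(-132 + \frac{18009}{200}\right)^{2} = \left(- \frac{8391}{200}\right)^{2} = \frac{70408881}{40000}$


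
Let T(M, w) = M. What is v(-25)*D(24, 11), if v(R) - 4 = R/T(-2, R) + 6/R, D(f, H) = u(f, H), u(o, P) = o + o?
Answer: 19512/25 ≈ 780.48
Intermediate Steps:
u(o, P) = 2*o
D(f, H) = 2*f
v(R) = 4 + 6/R - R/2 (v(R) = 4 + (R/(-2) + 6/R) = 4 + (R*(-½) + 6/R) = 4 + (-R/2 + 6/R) = 4 + (6/R - R/2) = 4 + 6/R - R/2)
v(-25)*D(24, 11) = (4 + 6/(-25) - ½*(-25))*(2*24) = (4 + 6*(-1/25) + 25/2)*48 = (4 - 6/25 + 25/2)*48 = (813/50)*48 = 19512/25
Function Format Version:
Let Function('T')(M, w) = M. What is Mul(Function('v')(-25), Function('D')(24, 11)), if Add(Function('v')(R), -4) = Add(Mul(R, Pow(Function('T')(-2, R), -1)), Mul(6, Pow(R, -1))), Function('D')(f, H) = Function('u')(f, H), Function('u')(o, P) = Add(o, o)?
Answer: Rational(19512, 25) ≈ 780.48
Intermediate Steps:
Function('u')(o, P) = Mul(2, o)
Function('D')(f, H) = Mul(2, f)
Function('v')(R) = Add(4, Mul(6, Pow(R, -1)), Mul(Rational(-1, 2), R)) (Function('v')(R) = Add(4, Add(Mul(R, Pow(-2, -1)), Mul(6, Pow(R, -1)))) = Add(4, Add(Mul(R, Rational(-1, 2)), Mul(6, Pow(R, -1)))) = Add(4, Add(Mul(Rational(-1, 2), R), Mul(6, Pow(R, -1)))) = Add(4, Add(Mul(6, Pow(R, -1)), Mul(Rational(-1, 2), R))) = Add(4, Mul(6, Pow(R, -1)), Mul(Rational(-1, 2), R)))
Mul(Function('v')(-25), Function('D')(24, 11)) = Mul(Add(4, Mul(6, Pow(-25, -1)), Mul(Rational(-1, 2), -25)), Mul(2, 24)) = Mul(Add(4, Mul(6, Rational(-1, 25)), Rational(25, 2)), 48) = Mul(Add(4, Rational(-6, 25), Rational(25, 2)), 48) = Mul(Rational(813, 50), 48) = Rational(19512, 25)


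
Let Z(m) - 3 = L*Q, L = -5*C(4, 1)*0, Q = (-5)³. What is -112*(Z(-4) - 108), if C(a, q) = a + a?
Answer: 11760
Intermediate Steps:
Q = -125
C(a, q) = 2*a
L = 0 (L = -10*4*0 = -5*8*0 = -40*0 = 0)
Z(m) = 3 (Z(m) = 3 + 0*(-125) = 3 + 0 = 3)
-112*(Z(-4) - 108) = -112*(3 - 108) = -112*(-105) = 11760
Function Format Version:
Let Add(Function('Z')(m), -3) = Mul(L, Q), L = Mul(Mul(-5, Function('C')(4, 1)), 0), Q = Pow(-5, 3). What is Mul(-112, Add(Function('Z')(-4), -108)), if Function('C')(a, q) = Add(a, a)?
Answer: 11760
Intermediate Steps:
Q = -125
Function('C')(a, q) = Mul(2, a)
L = 0 (L = Mul(Mul(-5, Mul(2, 4)), 0) = Mul(Mul(-5, 8), 0) = Mul(-40, 0) = 0)
Function('Z')(m) = 3 (Function('Z')(m) = Add(3, Mul(0, -125)) = Add(3, 0) = 3)
Mul(-112, Add(Function('Z')(-4), -108)) = Mul(-112, Add(3, -108)) = Mul(-112, -105) = 11760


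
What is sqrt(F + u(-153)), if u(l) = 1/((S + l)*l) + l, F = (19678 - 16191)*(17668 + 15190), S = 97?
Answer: 5*sqrt(9345636798190)/1428 ≈ 10704.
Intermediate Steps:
F = 114575846 (F = 3487*32858 = 114575846)
u(l) = l + 1/(l*(97 + l)) (u(l) = 1/((97 + l)*l) + l = 1/(l*(97 + l)) + l = l + 1/(l*(97 + l)))
sqrt(F + u(-153)) = sqrt(114575846 + (1 + (-153)**3 + 97*(-153)**2)/((-153)*(97 - 153))) = sqrt(114575846 - 1/153*(1 - 3581577 + 97*23409)/(-56)) = sqrt(114575846 - 1/153*(-1/56)*(1 - 3581577 + 2270673)) = sqrt(114575846 - 1/153*(-1/56)*(-1310903)) = sqrt(114575846 - 1310903/8568) = sqrt(981684537625/8568) = 5*sqrt(9345636798190)/1428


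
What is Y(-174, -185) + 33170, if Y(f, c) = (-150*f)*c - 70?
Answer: -4795400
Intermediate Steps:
Y(f, c) = -70 - 150*c*f (Y(f, c) = -150*c*f - 70 = -70 - 150*c*f)
Y(-174, -185) + 33170 = (-70 - 150*(-185)*(-174)) + 33170 = (-70 - 4828500) + 33170 = -4828570 + 33170 = -4795400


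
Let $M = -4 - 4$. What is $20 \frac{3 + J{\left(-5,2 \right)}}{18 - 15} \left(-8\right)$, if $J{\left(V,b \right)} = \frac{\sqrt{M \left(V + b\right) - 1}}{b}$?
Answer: $-160 - \frac{80 \sqrt{23}}{3} \approx -287.89$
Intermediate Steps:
$M = -8$
$J{\left(V,b \right)} = \frac{\sqrt{-1 - 8 V - 8 b}}{b}$ ($J{\left(V,b \right)} = \frac{\sqrt{- 8 \left(V + b\right) - 1}}{b} = \frac{\sqrt{\left(- 8 V - 8 b\right) - 1}}{b} = \frac{\sqrt{-1 - 8 V - 8 b}}{b}$)
$20 \frac{3 + J{\left(-5,2 \right)}}{18 - 15} \left(-8\right) = 20 \frac{3 + \frac{\sqrt{-1 - -40 - 16}}{2}}{18 - 15} \left(-8\right) = 20 \frac{3 + \frac{\sqrt{-1 + 40 - 16}}{2}}{3} \left(-8\right) = 20 \left(3 + \frac{\sqrt{23}}{2}\right) \frac{1}{3} \left(-8\right) = 20 \left(1 + \frac{\sqrt{23}}{6}\right) \left(-8\right) = \left(20 + \frac{10 \sqrt{23}}{3}\right) \left(-8\right) = -160 - \frac{80 \sqrt{23}}{3}$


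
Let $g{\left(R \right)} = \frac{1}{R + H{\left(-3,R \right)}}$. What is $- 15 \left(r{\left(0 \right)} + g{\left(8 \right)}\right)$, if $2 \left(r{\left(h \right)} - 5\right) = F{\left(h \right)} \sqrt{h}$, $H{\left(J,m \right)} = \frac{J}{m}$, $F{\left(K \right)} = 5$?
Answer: $- \frac{4695}{61} \approx -76.967$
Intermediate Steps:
$r{\left(h \right)} = 5 + \frac{5 \sqrt{h}}{2}$
$g{\left(R \right)} = \frac{1}{R - \frac{3}{R}}$
$- 15 \left(r{\left(0 \right)} + g{\left(8 \right)}\right) = - 15 \left(\left(5 + \frac{5 \sqrt{0}}{2}\right) + \frac{8}{-3 + 8^{2}}\right) = - 15 \left(\left(5 + \frac{5}{2} \cdot 0\right) + \frac{8}{-3 + 64}\right) = - 15 \left(\left(5 + 0\right) + \frac{8}{61}\right) = - 15 \left(5 + 8 \cdot \frac{1}{61}\right) = - 15 \left(5 + \frac{8}{61}\right) = \left(-15\right) \frac{313}{61} = - \frac{4695}{61}$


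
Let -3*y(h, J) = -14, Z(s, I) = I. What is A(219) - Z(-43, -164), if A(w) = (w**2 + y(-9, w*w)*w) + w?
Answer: 49366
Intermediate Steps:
y(h, J) = 14/3 (y(h, J) = -1/3*(-14) = 14/3)
A(w) = w**2 + 17*w/3 (A(w) = (w**2 + 14*w/3) + w = w**2 + 17*w/3)
A(219) - Z(-43, -164) = (1/3)*219*(17 + 3*219) - 1*(-164) = (1/3)*219*(17 + 657) + 164 = (1/3)*219*674 + 164 = 49202 + 164 = 49366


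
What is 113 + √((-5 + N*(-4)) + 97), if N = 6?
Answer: 113 + 2*√17 ≈ 121.25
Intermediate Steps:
113 + √((-5 + N*(-4)) + 97) = 113 + √((-5 + 6*(-4)) + 97) = 113 + √((-5 - 24) + 97) = 113 + √(-29 + 97) = 113 + √68 = 113 + 2*√17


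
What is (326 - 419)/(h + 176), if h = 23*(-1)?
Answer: -31/51 ≈ -0.60784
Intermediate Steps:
h = -23
(326 - 419)/(h + 176) = (326 - 419)/(-23 + 176) = -93/153 = -93*1/153 = -31/51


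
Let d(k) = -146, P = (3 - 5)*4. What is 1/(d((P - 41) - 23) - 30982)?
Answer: -1/31128 ≈ -3.2125e-5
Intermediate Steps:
P = -8 (P = -2*4 = -8)
1/(d((P - 41) - 23) - 30982) = 1/(-146 - 30982) = 1/(-31128) = -1/31128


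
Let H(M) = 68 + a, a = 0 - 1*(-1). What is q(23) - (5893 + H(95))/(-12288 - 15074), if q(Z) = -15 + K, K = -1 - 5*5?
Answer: -557940/13681 ≈ -40.782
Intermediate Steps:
a = 1 (a = 0 + 1 = 1)
K = -26 (K = -1 - 25 = -26)
H(M) = 69 (H(M) = 68 + 1 = 69)
q(Z) = -41 (q(Z) = -15 - 26 = -41)
q(23) - (5893 + H(95))/(-12288 - 15074) = -41 - (5893 + 69)/(-12288 - 15074) = -41 - 5962/(-27362) = -41 - 5962*(-1)/27362 = -41 - 1*(-2981/13681) = -41 + 2981/13681 = -557940/13681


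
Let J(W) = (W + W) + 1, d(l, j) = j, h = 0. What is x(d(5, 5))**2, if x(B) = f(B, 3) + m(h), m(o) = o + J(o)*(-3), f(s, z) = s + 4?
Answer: 36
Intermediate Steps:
f(s, z) = 4 + s
J(W) = 1 + 2*W (J(W) = 2*W + 1 = 1 + 2*W)
m(o) = -3 - 5*o (m(o) = o + (1 + 2*o)*(-3) = o + (-3 - 6*o) = -3 - 5*o)
x(B) = 1 + B (x(B) = (4 + B) + (-3 - 5*0) = (4 + B) + (-3 + 0) = (4 + B) - 3 = 1 + B)
x(d(5, 5))**2 = (1 + 5)**2 = 6**2 = 36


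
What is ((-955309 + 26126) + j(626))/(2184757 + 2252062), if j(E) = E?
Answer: -928557/4436819 ≈ -0.20928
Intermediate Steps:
((-955309 + 26126) + j(626))/(2184757 + 2252062) = ((-955309 + 26126) + 626)/(2184757 + 2252062) = (-929183 + 626)/4436819 = -928557*1/4436819 = -928557/4436819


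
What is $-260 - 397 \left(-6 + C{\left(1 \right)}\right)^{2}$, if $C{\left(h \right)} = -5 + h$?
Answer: $-39960$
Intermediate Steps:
$-260 - 397 \left(-6 + C{\left(1 \right)}\right)^{2} = -260 - 397 \left(-6 + \left(-5 + 1\right)\right)^{2} = -260 - 397 \left(-6 - 4\right)^{2} = -260 - 397 \left(-10\right)^{2} = -260 - 39700 = -39960$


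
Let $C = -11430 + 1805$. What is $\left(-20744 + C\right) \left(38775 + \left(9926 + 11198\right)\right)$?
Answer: $-1819072731$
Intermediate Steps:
$C = -9625$
$\left(-20744 + C\right) \left(38775 + \left(9926 + 11198\right)\right) = \left(-20744 - 9625\right) \left(38775 + \left(9926 + 11198\right)\right) = - 30369 \left(38775 + 21124\right) = \left(-30369\right) 59899 = -1819072731$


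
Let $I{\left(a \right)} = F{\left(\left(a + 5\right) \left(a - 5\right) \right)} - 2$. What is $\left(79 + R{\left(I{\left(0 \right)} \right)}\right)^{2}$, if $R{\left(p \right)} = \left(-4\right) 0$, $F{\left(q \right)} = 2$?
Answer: $6241$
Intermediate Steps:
$I{\left(a \right)} = 0$ ($I{\left(a \right)} = 2 - 2 = 0$)
$R{\left(p \right)} = 0$
$\left(79 + R{\left(I{\left(0 \right)} \right)}\right)^{2} = \left(79 + 0\right)^{2} = 79^{2} = 6241$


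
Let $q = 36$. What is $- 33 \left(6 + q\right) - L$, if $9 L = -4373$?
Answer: $- \frac{8101}{9} \approx -900.11$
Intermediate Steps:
$L = - \frac{4373}{9}$ ($L = \frac{1}{9} \left(-4373\right) = - \frac{4373}{9} \approx -485.89$)
$- 33 \left(6 + q\right) - L = - 33 \left(6 + 36\right) - - \frac{4373}{9} = \left(-33\right) 42 + \frac{4373}{9} = -1386 + \frac{4373}{9} = - \frac{8101}{9}$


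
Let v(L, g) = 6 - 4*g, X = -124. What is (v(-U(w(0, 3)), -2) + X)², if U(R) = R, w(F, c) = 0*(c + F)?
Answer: 12100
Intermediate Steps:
w(F, c) = 0 (w(F, c) = 0*(F + c) = 0)
(v(-U(w(0, 3)), -2) + X)² = ((6 - 4*(-2)) - 124)² = ((6 + 8) - 124)² = (14 - 124)² = (-110)² = 12100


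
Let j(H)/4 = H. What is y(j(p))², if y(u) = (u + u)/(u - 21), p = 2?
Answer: 256/169 ≈ 1.5148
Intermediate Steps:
j(H) = 4*H
y(u) = 2*u/(-21 + u) (y(u) = (2*u)/(-21 + u) = 2*u/(-21 + u))
y(j(p))² = (2*(4*2)/(-21 + 4*2))² = (2*8/(-21 + 8))² = (2*8/(-13))² = (2*8*(-1/13))² = (-16/13)² = 256/169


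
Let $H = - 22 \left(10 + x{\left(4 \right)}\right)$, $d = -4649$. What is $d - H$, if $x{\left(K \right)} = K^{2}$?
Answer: $-4077$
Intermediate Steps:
$H = -572$ ($H = - 22 \left(10 + 4^{2}\right) = - 22 \left(10 + 16\right) = \left(-22\right) 26 = -572$)
$d - H = -4649 - -572 = -4649 + 572 = -4077$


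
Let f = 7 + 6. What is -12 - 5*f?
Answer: -77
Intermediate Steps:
f = 13
-12 - 5*f = -12 - 5*13 = -12 - 65 = -77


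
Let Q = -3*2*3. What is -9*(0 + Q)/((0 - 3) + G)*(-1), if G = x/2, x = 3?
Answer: 108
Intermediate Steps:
G = 3/2 ≈ 1.5000
Q = -18 (Q = -6*3 = -18)
-9*(0 + Q)/((0 - 3) + G)*(-1) = -9*(0 - 18)/((0 - 3) + 3/2)*(-1) = -(-162)/(-3 + 3/2)*(-1) = -(-162)/(-3/2)*(-1) = -(-162)*(-2)/3*(-1) = -9*12*(-1) = -108*(-1) = 108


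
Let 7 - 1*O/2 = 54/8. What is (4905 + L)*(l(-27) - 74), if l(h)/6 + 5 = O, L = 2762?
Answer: -774367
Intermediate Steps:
O = 1/2 (O = 14 - 108/8 = 14 - 2*27/4 = 14 - 27/2 = 1/2 ≈ 0.50000)
l(h) = -27 (l(h) = -30 + 6*(1/2) = -30 + 3 = -27)
(4905 + L)*(l(-27) - 74) = (4905 + 2762)*(-27 - 74) = 7667*(-101) = -774367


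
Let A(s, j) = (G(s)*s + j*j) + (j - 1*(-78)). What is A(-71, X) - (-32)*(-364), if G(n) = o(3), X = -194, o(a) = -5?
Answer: 26227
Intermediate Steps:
G(n) = -5
A(s, j) = 78 + j + j² - 5*s (A(s, j) = (-5*s + j*j) + (j - 1*(-78)) = (-5*s + j²) + (j + 78) = (j² - 5*s) + (78 + j) = 78 + j + j² - 5*s)
A(-71, X) - (-32)*(-364) = (78 - 194 + (-194)² - 5*(-71)) - (-32)*(-364) = (78 - 194 + 37636 + 355) - 1*11648 = 37875 - 11648 = 26227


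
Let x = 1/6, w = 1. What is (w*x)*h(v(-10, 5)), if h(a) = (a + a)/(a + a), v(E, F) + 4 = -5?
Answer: ⅙ ≈ 0.16667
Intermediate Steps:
x = ⅙ ≈ 0.16667
v(E, F) = -9 (v(E, F) = -4 - 5 = -9)
h(a) = 1 (h(a) = (2*a)/((2*a)) = (2*a)*(1/(2*a)) = 1)
(w*x)*h(v(-10, 5)) = (1*(⅙))*1 = (⅙)*1 = ⅙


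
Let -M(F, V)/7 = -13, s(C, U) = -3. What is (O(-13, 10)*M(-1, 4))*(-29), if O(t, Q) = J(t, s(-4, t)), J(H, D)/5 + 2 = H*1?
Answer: 197925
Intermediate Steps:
M(F, V) = 91 (M(F, V) = -7*(-13) = 91)
J(H, D) = -10 + 5*H (J(H, D) = -10 + 5*(H*1) = -10 + 5*H)
O(t, Q) = -10 + 5*t
(O(-13, 10)*M(-1, 4))*(-29) = ((-10 + 5*(-13))*91)*(-29) = ((-10 - 65)*91)*(-29) = -75*91*(-29) = -6825*(-29) = 197925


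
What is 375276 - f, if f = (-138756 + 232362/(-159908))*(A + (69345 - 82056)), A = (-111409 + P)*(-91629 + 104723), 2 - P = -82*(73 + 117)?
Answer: -13920702199702256541/79954 ≈ -1.7411e+14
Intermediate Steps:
P = 15582 (P = 2 - (-82)*(73 + 117) = 2 - (-82)*190 = 2 - 1*(-15580) = 2 + 15580 = 15582)
A = -1254758738 (A = (-111409 + 15582)*(-91629 + 104723) = -95827*13094 = -1254758738)
f = 13920702229707073845/79954 (f = (-138756 + 232362/(-159908))*(-1254758738 + (69345 - 82056)) = (-138756 + 232362*(-1/159908))*(-1254758738 - 12711) = (-138756 - 116181/79954)*(-1254771449) = -11094213405/79954*(-1254771449) = 13920702229707073845/79954 ≈ 1.7411e+14)
375276 - f = 375276 - 1*13920702229707073845/79954 = 375276 - 13920702229707073845/79954 = -13920702199702256541/79954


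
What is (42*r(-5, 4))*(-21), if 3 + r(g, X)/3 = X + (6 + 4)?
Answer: -29106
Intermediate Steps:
r(g, X) = 21 + 3*X (r(g, X) = -9 + 3*(X + (6 + 4)) = -9 + 3*(X + 10) = -9 + 3*(10 + X) = -9 + (30 + 3*X) = 21 + 3*X)
(42*r(-5, 4))*(-21) = (42*(21 + 3*4))*(-21) = (42*(21 + 12))*(-21) = (42*33)*(-21) = 1386*(-21) = -29106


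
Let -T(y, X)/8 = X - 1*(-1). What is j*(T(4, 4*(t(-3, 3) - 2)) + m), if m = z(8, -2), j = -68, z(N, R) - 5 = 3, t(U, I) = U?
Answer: -10880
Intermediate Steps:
z(N, R) = 8 (z(N, R) = 5 + 3 = 8)
T(y, X) = -8 - 8*X (T(y, X) = -8*(X - 1*(-1)) = -8*(X + 1) = -8*(1 + X) = -8 - 8*X)
m = 8
j*(T(4, 4*(t(-3, 3) - 2)) + m) = -68*((-8 - 32*(-3 - 2)) + 8) = -68*((-8 - 32*(-5)) + 8) = -68*((-8 - 8*(-20)) + 8) = -68*((-8 + 160) + 8) = -68*(152 + 8) = -68*160 = -10880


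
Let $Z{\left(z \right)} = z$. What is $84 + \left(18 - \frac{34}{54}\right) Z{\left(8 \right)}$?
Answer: $\frac{6020}{27} \approx 222.96$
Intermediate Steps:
$84 + \left(18 - \frac{34}{54}\right) Z{\left(8 \right)} = 84 + \left(18 - \frac{34}{54}\right) 8 = 84 + \left(18 - \frac{17}{27}\right) 8 = 84 + \frac{469}{27} \cdot 8 = 84 + \frac{3752}{27} = \frac{6020}{27}$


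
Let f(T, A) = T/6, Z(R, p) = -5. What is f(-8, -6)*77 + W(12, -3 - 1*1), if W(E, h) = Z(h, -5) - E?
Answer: -359/3 ≈ -119.67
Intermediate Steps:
f(T, A) = T/6 (f(T, A) = T*(⅙) = T/6)
W(E, h) = -5 - E
f(-8, -6)*77 + W(12, -3 - 1*1) = ((⅙)*(-8))*77 + (-5 - 1*12) = -4/3*77 + (-5 - 12) = -308/3 - 17 = -359/3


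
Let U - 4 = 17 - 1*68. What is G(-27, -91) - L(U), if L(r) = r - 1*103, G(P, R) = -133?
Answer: 17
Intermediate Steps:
U = -47 (U = 4 + (17 - 1*68) = 4 + (17 - 68) = 4 - 51 = -47)
L(r) = -103 + r (L(r) = r - 103 = -103 + r)
G(-27, -91) - L(U) = -133 - (-103 - 47) = -133 - 1*(-150) = -133 + 150 = 17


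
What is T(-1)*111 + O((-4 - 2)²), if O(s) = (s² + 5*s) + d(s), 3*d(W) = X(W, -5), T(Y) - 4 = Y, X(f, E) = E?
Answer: 5422/3 ≈ 1807.3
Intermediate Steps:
T(Y) = 4 + Y
d(W) = -5/3 (d(W) = (⅓)*(-5) = -5/3)
O(s) = -5/3 + s² + 5*s (O(s) = (s² + 5*s) - 5/3 = -5/3 + s² + 5*s)
T(-1)*111 + O((-4 - 2)²) = (4 - 1)*111 + (-5/3 + ((-4 - 2)²)² + 5*(-4 - 2)²) = 3*111 + (-5/3 + ((-6)²)² + 5*(-6)²) = 333 + (-5/3 + 36² + 5*36) = 333 + (-5/3 + 1296 + 180) = 333 + 4423/3 = 5422/3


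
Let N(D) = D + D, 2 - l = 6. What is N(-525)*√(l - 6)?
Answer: -1050*I*√10 ≈ -3320.4*I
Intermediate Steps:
l = -4 (l = 2 - 1*6 = 2 - 6 = -4)
N(D) = 2*D
N(-525)*√(l - 6) = (2*(-525))*√(-4 - 6) = -1050*I*√10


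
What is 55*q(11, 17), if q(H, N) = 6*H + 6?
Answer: 3960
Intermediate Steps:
q(H, N) = 6 + 6*H
55*q(11, 17) = 55*(6 + 6*11) = 55*(6 + 66) = 55*72 = 3960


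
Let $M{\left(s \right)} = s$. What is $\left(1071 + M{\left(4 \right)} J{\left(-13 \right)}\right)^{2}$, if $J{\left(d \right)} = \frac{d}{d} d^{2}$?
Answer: $3052009$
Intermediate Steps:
$J{\left(d \right)} = d^{2}$ ($J{\left(d \right)} = 1 d^{2} = d^{2}$)
$\left(1071 + M{\left(4 \right)} J{\left(-13 \right)}\right)^{2} = \left(1071 + 4 \left(-13\right)^{2}\right)^{2} = \left(1071 + 4 \cdot 169\right)^{2} = \left(1071 + 676\right)^{2} = 1747^{2} = 3052009$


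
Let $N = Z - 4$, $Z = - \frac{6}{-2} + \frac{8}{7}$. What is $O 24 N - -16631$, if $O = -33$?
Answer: $\frac{115625}{7} \approx 16518.0$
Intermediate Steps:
$Z = \frac{29}{7}$ ($Z = \left(-6\right) \left(- \frac{1}{2}\right) + 8 \cdot \frac{1}{7} = 3 + \frac{8}{7} = \frac{29}{7} \approx 4.1429$)
$N = \frac{1}{7}$ ($N = \frac{29}{7} - 4 = \frac{1}{7} \approx 0.14286$)
$O 24 N - -16631 = \left(-33\right) 24 \cdot \frac{1}{7} - -16631 = \left(-792\right) \frac{1}{7} + 16631 = - \frac{792}{7} + 16631 = \frac{115625}{7}$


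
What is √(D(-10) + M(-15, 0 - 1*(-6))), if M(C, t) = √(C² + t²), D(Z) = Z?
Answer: √(-10 + 3*√29) ≈ 2.4810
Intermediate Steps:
√(D(-10) + M(-15, 0 - 1*(-6))) = √(-10 + √((-15)² + (0 - 1*(-6))²)) = √(-10 + √(225 + (0 + 6)²)) = √(-10 + √(225 + 6²)) = √(-10 + √(225 + 36)) = √(-10 + √261) = √(-10 + 3*√29)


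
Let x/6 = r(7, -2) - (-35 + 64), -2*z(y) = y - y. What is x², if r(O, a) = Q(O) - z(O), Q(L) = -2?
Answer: 34596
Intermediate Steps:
z(y) = 0 (z(y) = -(y - y)/2 = -½*0 = 0)
r(O, a) = -2 (r(O, a) = -2 - 1*0 = -2 + 0 = -2)
x = -186 (x = 6*(-2 - (-35 + 64)) = 6*(-2 - 1*29) = 6*(-2 - 29) = 6*(-31) = -186)
x² = (-186)² = 34596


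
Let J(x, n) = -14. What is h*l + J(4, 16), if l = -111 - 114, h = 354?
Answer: -79664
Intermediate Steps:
l = -225
h*l + J(4, 16) = 354*(-225) - 14 = -79650 - 14 = -79664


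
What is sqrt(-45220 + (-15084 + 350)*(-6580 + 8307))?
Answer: I*sqrt(25490838) ≈ 5048.8*I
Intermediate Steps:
sqrt(-45220 + (-15084 + 350)*(-6580 + 8307)) = sqrt(-45220 - 14734*1727) = sqrt(-45220 - 25445618) = sqrt(-25490838) = I*sqrt(25490838)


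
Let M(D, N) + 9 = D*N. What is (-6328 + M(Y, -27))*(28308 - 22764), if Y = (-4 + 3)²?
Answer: -35282016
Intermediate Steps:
Y = 1 (Y = (-1)² = 1)
M(D, N) = -9 + D*N
(-6328 + M(Y, -27))*(28308 - 22764) = (-6328 + (-9 + 1*(-27)))*(28308 - 22764) = (-6328 + (-9 - 27))*5544 = (-6328 - 36)*5544 = -6364*5544 = -35282016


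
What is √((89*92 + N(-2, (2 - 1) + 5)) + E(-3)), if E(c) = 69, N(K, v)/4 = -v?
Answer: √8233 ≈ 90.736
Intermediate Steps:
N(K, v) = -4*v (N(K, v) = 4*(-v) = -4*v)
√((89*92 + N(-2, (2 - 1) + 5)) + E(-3)) = √((89*92 - 4*((2 - 1) + 5)) + 69) = √((8188 - 4*(1 + 5)) + 69) = √((8188 - 4*6) + 69) = √((8188 - 24) + 69) = √(8164 + 69) = √8233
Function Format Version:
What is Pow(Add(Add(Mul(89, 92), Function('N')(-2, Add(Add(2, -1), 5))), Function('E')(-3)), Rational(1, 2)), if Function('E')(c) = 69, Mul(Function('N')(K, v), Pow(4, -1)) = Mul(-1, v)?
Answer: Pow(8233, Rational(1, 2)) ≈ 90.736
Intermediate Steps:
Function('N')(K, v) = Mul(-4, v) (Function('N')(K, v) = Mul(4, Mul(-1, v)) = Mul(-4, v))
Pow(Add(Add(Mul(89, 92), Function('N')(-2, Add(Add(2, -1), 5))), Function('E')(-3)), Rational(1, 2)) = Pow(Add(Add(Mul(89, 92), Mul(-4, Add(Add(2, -1), 5))), 69), Rational(1, 2)) = Pow(Add(Add(8188, Mul(-4, Add(1, 5))), 69), Rational(1, 2)) = Pow(Add(Add(8188, Mul(-4, 6)), 69), Rational(1, 2)) = Pow(Add(Add(8188, -24), 69), Rational(1, 2)) = Pow(Add(8164, 69), Rational(1, 2)) = Pow(8233, Rational(1, 2))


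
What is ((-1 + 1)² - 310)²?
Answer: 96100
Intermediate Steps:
((-1 + 1)² - 310)² = (0² - 310)² = (0 - 310)² = (-310)² = 96100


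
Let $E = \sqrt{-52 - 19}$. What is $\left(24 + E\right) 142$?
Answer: $3408 + 142 i \sqrt{71} \approx 3408.0 + 1196.5 i$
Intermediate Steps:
$E = i \sqrt{71}$ ($E = \sqrt{-52 - 19} = \sqrt{-71} = i \sqrt{71} \approx 8.4261 i$)
$\left(24 + E\right) 142 = \left(24 + i \sqrt{71}\right) 142 = 3408 + 142 i \sqrt{71}$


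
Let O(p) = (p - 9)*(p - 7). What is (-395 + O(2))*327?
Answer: -117720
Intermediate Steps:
O(p) = (-9 + p)*(-7 + p)
(-395 + O(2))*327 = (-395 + (63 + 2² - 16*2))*327 = (-395 + (63 + 4 - 32))*327 = (-395 + 35)*327 = -360*327 = -117720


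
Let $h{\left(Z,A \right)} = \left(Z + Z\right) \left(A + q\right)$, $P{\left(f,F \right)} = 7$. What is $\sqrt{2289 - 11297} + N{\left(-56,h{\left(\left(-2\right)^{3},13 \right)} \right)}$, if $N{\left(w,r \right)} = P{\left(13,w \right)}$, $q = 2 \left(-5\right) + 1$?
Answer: $7 + 4 i \sqrt{563} \approx 7.0 + 94.911 i$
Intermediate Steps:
$q = -9$ ($q = -10 + 1 = -9$)
$h{\left(Z,A \right)} = 2 Z \left(-9 + A\right)$ ($h{\left(Z,A \right)} = \left(Z + Z\right) \left(A - 9\right) = 2 Z \left(-9 + A\right)$)
$N{\left(w,r \right)} = 7$
$\sqrt{2289 - 11297} + N{\left(-56,h{\left(\left(-2\right)^{3},13 \right)} \right)} = \sqrt{2289 - 11297} + 7 = \sqrt{-9008} + 7 = 4 i \sqrt{563} + 7 = 7 + 4 i \sqrt{563}$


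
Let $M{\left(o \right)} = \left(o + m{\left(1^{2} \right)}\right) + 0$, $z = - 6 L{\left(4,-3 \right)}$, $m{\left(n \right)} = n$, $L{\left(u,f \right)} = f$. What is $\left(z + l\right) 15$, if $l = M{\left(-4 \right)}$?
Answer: $225$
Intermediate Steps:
$z = 18$ ($z = \left(-6\right) \left(-3\right) = 18$)
$M{\left(o \right)} = 1 + o$ ($M{\left(o \right)} = \left(o + 1^{2}\right) + 0 = \left(o + 1\right) + 0 = \left(1 + o\right) + 0 = 1 + o$)
$l = -3$ ($l = 1 - 4 = -3$)
$\left(z + l\right) 15 = \left(18 - 3\right) 15 = 15 \cdot 15 = 225$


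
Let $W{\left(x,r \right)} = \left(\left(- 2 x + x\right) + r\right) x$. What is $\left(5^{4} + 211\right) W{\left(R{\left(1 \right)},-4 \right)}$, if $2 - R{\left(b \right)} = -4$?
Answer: $-50160$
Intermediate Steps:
$R{\left(b \right)} = 6$ ($R{\left(b \right)} = 2 - -4 = 2 + 4 = 6$)
$W{\left(x,r \right)} = x \left(r - x\right)$ ($W{\left(x,r \right)} = \left(- x + r\right) x = \left(r - x\right) x = x \left(r - x\right)$)
$\left(5^{4} + 211\right) W{\left(R{\left(1 \right)},-4 \right)} = \left(5^{4} + 211\right) 6 \left(-4 - 6\right) = \left(625 + 211\right) 6 \left(-4 - 6\right) = 836 \cdot 6 \left(-10\right) = 836 \left(-60\right) = -50160$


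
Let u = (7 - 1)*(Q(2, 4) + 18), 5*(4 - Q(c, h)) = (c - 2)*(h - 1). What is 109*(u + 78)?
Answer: 22890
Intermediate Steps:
Q(c, h) = 4 - (-1 + h)*(-2 + c)/5 (Q(c, h) = 4 - (c - 2)*(h - 1)/5 = 4 - (-2 + c)*(-1 + h)/5 = 4 - (-1 + h)*(-2 + c)/5)
u = 132 (u = (7 - 1)*((18/5 + (⅕)*2 + (⅖)*4 - ⅕*2*4) + 18) = 6*((18/5 + ⅖ + 8/5 - 8/5) + 18) = 6*(4 + 18) = 6*22 = 132)
109*(u + 78) = 109*(132 + 78) = 109*210 = 22890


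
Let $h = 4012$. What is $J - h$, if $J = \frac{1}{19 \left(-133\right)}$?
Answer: $- \frac{10138325}{2527} \approx -4012.0$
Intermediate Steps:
$J = - \frac{1}{2527}$ ($J = \frac{1}{-2527} = - \frac{1}{2527} \approx -0.00039573$)
$J - h = - \frac{1}{2527} - 4012 = - \frac{10138325}{2527}$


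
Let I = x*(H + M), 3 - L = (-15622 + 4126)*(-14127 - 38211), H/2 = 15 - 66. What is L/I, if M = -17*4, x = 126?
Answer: 40111843/1428 ≈ 28090.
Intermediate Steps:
M = -68
H = -102 (H = 2*(15 - 66) = 2*(-51) = -102)
L = -601677645 (L = 3 - (-15622 + 4126)*(-14127 - 38211) = 3 - (-11496)*(-52338) = 3 - 1*601677648 = 3 - 601677648 = -601677645)
I = -21420 (I = 126*(-102 - 68) = 126*(-170) = -21420)
L/I = -601677645/(-21420) = -601677645*(-1/21420) = 40111843/1428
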